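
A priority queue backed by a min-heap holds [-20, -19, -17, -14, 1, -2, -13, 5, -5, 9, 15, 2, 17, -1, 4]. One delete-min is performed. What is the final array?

remove root -20; move last element 4 to root → [4, -19, -17, -14, 1, -2, -13, 5, -5, 9, 15, 2, 17, -1]
4 vs smaller child -19 at index 1, swap → [-19, 4, -17, -14, 1, -2, -13, 5, -5, 9, 15, 2, 17, -1]
4 vs smaller child -14 at index 3, swap → [-19, -14, -17, 4, 1, -2, -13, 5, -5, 9, 15, 2, 17, -1]
4 vs smaller child -5 at index 8, swap → [-19, -14, -17, -5, 1, -2, -13, 5, 4, 9, 15, 2, 17, -1]

[-19, -14, -17, -5, 1, -2, -13, 5, 4, 9, 15, 2, 17, -1]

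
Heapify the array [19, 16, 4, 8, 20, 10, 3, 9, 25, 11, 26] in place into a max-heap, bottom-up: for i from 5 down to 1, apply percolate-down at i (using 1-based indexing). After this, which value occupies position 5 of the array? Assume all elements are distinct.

20

sift down from index 5:
  20 vs larger child 26 at index 11, swap → [19, 16, 4, 8, 26, 10, 3, 9, 25, 11, 20]
sift down from index 4:
  8 vs larger child 25 at index 9, swap → [19, 16, 4, 25, 26, 10, 3, 9, 8, 11, 20]
sift down from index 3:
  4 vs larger child 10 at index 6, swap → [19, 16, 10, 25, 26, 4, 3, 9, 8, 11, 20]
sift down from index 2:
  16 vs larger child 26 at index 5, swap → [19, 26, 10, 25, 16, 4, 3, 9, 8, 11, 20]
  16 vs larger child 20 at index 11, swap → [19, 26, 10, 25, 20, 4, 3, 9, 8, 11, 16]
sift down from index 1:
  19 vs larger child 26 at index 2, swap → [26, 19, 10, 25, 20, 4, 3, 9, 8, 11, 16]
  19 vs larger child 25 at index 4, swap → [26, 25, 10, 19, 20, 4, 3, 9, 8, 11, 16]
resulting array: [26, 25, 10, 19, 20, 4, 3, 9, 8, 11, 16]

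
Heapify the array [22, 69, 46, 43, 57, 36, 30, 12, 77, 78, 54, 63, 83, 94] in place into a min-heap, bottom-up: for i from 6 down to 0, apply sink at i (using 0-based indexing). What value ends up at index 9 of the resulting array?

78

sift down from index 6: already satisfies heap property
sift down from index 5: already satisfies heap property
sift down from index 4:
  57 vs smaller child 54 at index 10, swap → [22, 69, 46, 43, 54, 36, 30, 12, 77, 78, 57, 63, 83, 94]
sift down from index 3:
  43 vs smaller child 12 at index 7, swap → [22, 69, 46, 12, 54, 36, 30, 43, 77, 78, 57, 63, 83, 94]
sift down from index 2:
  46 vs smaller child 30 at index 6, swap → [22, 69, 30, 12, 54, 36, 46, 43, 77, 78, 57, 63, 83, 94]
sift down from index 1:
  69 vs smaller child 12 at index 3, swap → [22, 12, 30, 69, 54, 36, 46, 43, 77, 78, 57, 63, 83, 94]
  69 vs smaller child 43 at index 7, swap → [22, 12, 30, 43, 54, 36, 46, 69, 77, 78, 57, 63, 83, 94]
sift down from index 0:
  22 vs smaller child 12 at index 1, swap → [12, 22, 30, 43, 54, 36, 46, 69, 77, 78, 57, 63, 83, 94]
resulting array: [12, 22, 30, 43, 54, 36, 46, 69, 77, 78, 57, 63, 83, 94]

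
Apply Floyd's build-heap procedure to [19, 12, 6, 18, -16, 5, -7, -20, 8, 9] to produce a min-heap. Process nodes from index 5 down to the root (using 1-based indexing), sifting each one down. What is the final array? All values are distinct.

sift down from index 5: already satisfies heap property
sift down from index 4:
  18 vs smaller child -20 at index 8, swap → [19, 12, 6, -20, -16, 5, -7, 18, 8, 9]
sift down from index 3:
  6 vs smaller child -7 at index 7, swap → [19, 12, -7, -20, -16, 5, 6, 18, 8, 9]
sift down from index 2:
  12 vs smaller child -20 at index 4, swap → [19, -20, -7, 12, -16, 5, 6, 18, 8, 9]
  12 vs smaller child 8 at index 9, swap → [19, -20, -7, 8, -16, 5, 6, 18, 12, 9]
sift down from index 1:
  19 vs smaller child -20 at index 2, swap → [-20, 19, -7, 8, -16, 5, 6, 18, 12, 9]
  19 vs smaller child -16 at index 5, swap → [-20, -16, -7, 8, 19, 5, 6, 18, 12, 9]
  19 vs only child 9 at index 10, swap → [-20, -16, -7, 8, 9, 5, 6, 18, 12, 19]

[-20, -16, -7, 8, 9, 5, 6, 18, 12, 19]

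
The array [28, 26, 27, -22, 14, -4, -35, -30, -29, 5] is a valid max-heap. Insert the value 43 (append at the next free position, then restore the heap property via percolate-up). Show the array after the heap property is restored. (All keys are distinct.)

append 43 at index 10 → [28, 26, 27, -22, 14, -4, -35, -30, -29, 5, 43]
43 > parent 14 at index 4, swap → [28, 26, 27, -22, 43, -4, -35, -30, -29, 5, 14]
43 > parent 26 at index 1, swap → [28, 43, 27, -22, 26, -4, -35, -30, -29, 5, 14]
43 > parent 28 at index 0, swap → [43, 28, 27, -22, 26, -4, -35, -30, -29, 5, 14]

[43, 28, 27, -22, 26, -4, -35, -30, -29, 5, 14]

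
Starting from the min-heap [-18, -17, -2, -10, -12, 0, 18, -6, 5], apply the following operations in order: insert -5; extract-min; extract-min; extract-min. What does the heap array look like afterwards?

[-10, -6, -2, 5, -5, 0, 18]

insert -5:
  append -5 at index 9 → [-18, -17, -2, -10, -12, 0, 18, -6, 5, -5] (no swap needed)
extract-min → returns -18:
  remove root -18; move last element -5 to root → [-5, -17, -2, -10, -12, 0, 18, -6, 5]
  -5 vs smaller child -17 at index 1, swap → [-17, -5, -2, -10, -12, 0, 18, -6, 5]
  -5 vs smaller child -12 at index 4, swap → [-17, -12, -2, -10, -5, 0, 18, -6, 5]
extract-min → returns -17:
  remove root -17; move last element 5 to root → [5, -12, -2, -10, -5, 0, 18, -6]
  5 vs smaller child -12 at index 1, swap → [-12, 5, -2, -10, -5, 0, 18, -6]
  5 vs smaller child -10 at index 3, swap → [-12, -10, -2, 5, -5, 0, 18, -6]
  5 vs only child -6 at index 7, swap → [-12, -10, -2, -6, -5, 0, 18, 5]
extract-min → returns -12:
  remove root -12; move last element 5 to root → [5, -10, -2, -6, -5, 0, 18]
  5 vs smaller child -10 at index 1, swap → [-10, 5, -2, -6, -5, 0, 18]
  5 vs smaller child -6 at index 3, swap → [-10, -6, -2, 5, -5, 0, 18]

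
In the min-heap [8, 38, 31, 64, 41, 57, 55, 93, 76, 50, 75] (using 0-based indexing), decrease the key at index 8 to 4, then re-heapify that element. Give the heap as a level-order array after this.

set index 8 from 76 to 4 → [8, 38, 31, 64, 41, 57, 55, 93, 4, 50, 75]
4 < parent 64 at index 3, swap → [8, 38, 31, 4, 41, 57, 55, 93, 64, 50, 75]
4 < parent 38 at index 1, swap → [8, 4, 31, 38, 41, 57, 55, 93, 64, 50, 75]
4 < parent 8 at index 0, swap → [4, 8, 31, 38, 41, 57, 55, 93, 64, 50, 75]

[4, 8, 31, 38, 41, 57, 55, 93, 64, 50, 75]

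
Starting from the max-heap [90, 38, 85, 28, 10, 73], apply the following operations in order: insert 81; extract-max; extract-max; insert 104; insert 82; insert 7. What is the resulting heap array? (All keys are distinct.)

[104, 38, 82, 28, 10, 73, 81, 7]

insert 81:
  append 81 at index 6 → [90, 38, 85, 28, 10, 73, 81] (no swap needed)
extract-max → returns 90:
  remove root 90; move last element 81 to root → [81, 38, 85, 28, 10, 73]
  81 vs larger child 85 at index 2, swap → [85, 38, 81, 28, 10, 73]
extract-max → returns 85:
  remove root 85; move last element 73 to root → [73, 38, 81, 28, 10]
  73 vs larger child 81 at index 2, swap → [81, 38, 73, 28, 10]
insert 104:
  append 104 at index 5 → [81, 38, 73, 28, 10, 104]
  104 > parent 73 at index 2, swap → [81, 38, 104, 28, 10, 73]
  104 > parent 81 at index 0, swap → [104, 38, 81, 28, 10, 73]
insert 82:
  append 82 at index 6 → [104, 38, 81, 28, 10, 73, 82]
  82 > parent 81 at index 2, swap → [104, 38, 82, 28, 10, 73, 81]
insert 7:
  append 7 at index 7 → [104, 38, 82, 28, 10, 73, 81, 7] (no swap needed)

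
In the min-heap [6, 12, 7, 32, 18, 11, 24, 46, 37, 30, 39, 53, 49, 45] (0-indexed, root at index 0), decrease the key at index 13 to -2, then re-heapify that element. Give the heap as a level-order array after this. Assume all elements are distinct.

[-2, 12, 6, 32, 18, 11, 7, 46, 37, 30, 39, 53, 49, 24]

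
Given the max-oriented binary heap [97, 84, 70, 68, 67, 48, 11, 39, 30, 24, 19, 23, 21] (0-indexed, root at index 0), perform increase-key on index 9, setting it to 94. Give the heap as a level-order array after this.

[97, 94, 70, 68, 84, 48, 11, 39, 30, 67, 19, 23, 21]

set index 9 from 24 to 94 → [97, 84, 70, 68, 67, 48, 11, 39, 30, 94, 19, 23, 21]
94 > parent 67 at index 4, swap → [97, 84, 70, 68, 94, 48, 11, 39, 30, 67, 19, 23, 21]
94 > parent 84 at index 1, swap → [97, 94, 70, 68, 84, 48, 11, 39, 30, 67, 19, 23, 21]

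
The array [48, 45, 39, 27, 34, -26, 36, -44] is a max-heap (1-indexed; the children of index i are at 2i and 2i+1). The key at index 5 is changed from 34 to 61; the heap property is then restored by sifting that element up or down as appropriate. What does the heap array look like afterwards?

set index 5 from 34 to 61 → [48, 45, 39, 27, 61, -26, 36, -44]
61 > parent 45 at index 2, swap → [48, 61, 39, 27, 45, -26, 36, -44]
61 > parent 48 at index 1, swap → [61, 48, 39, 27, 45, -26, 36, -44]

[61, 48, 39, 27, 45, -26, 36, -44]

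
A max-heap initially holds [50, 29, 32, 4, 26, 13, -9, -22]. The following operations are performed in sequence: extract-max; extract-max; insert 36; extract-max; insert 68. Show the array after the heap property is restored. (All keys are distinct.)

extract-max → returns 50:
  remove root 50; move last element -22 to root → [-22, 29, 32, 4, 26, 13, -9]
  -22 vs larger child 32 at index 2, swap → [32, 29, -22, 4, 26, 13, -9]
  -22 vs larger child 13 at index 5, swap → [32, 29, 13, 4, 26, -22, -9]
extract-max → returns 32:
  remove root 32; move last element -9 to root → [-9, 29, 13, 4, 26, -22]
  -9 vs larger child 29 at index 1, swap → [29, -9, 13, 4, 26, -22]
  -9 vs larger child 26 at index 4, swap → [29, 26, 13, 4, -9, -22]
insert 36:
  append 36 at index 6 → [29, 26, 13, 4, -9, -22, 36]
  36 > parent 13 at index 2, swap → [29, 26, 36, 4, -9, -22, 13]
  36 > parent 29 at index 0, swap → [36, 26, 29, 4, -9, -22, 13]
extract-max → returns 36:
  remove root 36; move last element 13 to root → [13, 26, 29, 4, -9, -22]
  13 vs larger child 29 at index 2, swap → [29, 26, 13, 4, -9, -22]
insert 68:
  append 68 at index 6 → [29, 26, 13, 4, -9, -22, 68]
  68 > parent 13 at index 2, swap → [29, 26, 68, 4, -9, -22, 13]
  68 > parent 29 at index 0, swap → [68, 26, 29, 4, -9, -22, 13]

[68, 26, 29, 4, -9, -22, 13]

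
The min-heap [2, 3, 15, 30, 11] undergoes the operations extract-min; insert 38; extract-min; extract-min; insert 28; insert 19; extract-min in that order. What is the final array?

[19, 28, 38, 30]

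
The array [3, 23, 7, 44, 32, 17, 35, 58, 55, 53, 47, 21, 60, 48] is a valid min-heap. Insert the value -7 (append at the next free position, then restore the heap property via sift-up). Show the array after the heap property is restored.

[-7, 23, 3, 44, 32, 17, 7, 58, 55, 53, 47, 21, 60, 48, 35]

append -7 at index 14 → [3, 23, 7, 44, 32, 17, 35, 58, 55, 53, 47, 21, 60, 48, -7]
-7 < parent 35 at index 6, swap → [3, 23, 7, 44, 32, 17, -7, 58, 55, 53, 47, 21, 60, 48, 35]
-7 < parent 7 at index 2, swap → [3, 23, -7, 44, 32, 17, 7, 58, 55, 53, 47, 21, 60, 48, 35]
-7 < parent 3 at index 0, swap → [-7, 23, 3, 44, 32, 17, 7, 58, 55, 53, 47, 21, 60, 48, 35]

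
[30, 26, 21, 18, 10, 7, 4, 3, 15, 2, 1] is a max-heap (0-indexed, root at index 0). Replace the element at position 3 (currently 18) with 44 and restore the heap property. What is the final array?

[44, 30, 21, 26, 10, 7, 4, 3, 15, 2, 1]

set index 3 from 18 to 44 → [30, 26, 21, 44, 10, 7, 4, 3, 15, 2, 1]
44 > parent 26 at index 1, swap → [30, 44, 21, 26, 10, 7, 4, 3, 15, 2, 1]
44 > parent 30 at index 0, swap → [44, 30, 21, 26, 10, 7, 4, 3, 15, 2, 1]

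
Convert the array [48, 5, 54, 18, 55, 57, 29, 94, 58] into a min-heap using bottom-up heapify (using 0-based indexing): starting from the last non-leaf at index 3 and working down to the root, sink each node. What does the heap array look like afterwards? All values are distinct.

sift down from index 3: already satisfies heap property
sift down from index 2:
  54 vs smaller child 29 at index 6, swap → [48, 5, 29, 18, 55, 57, 54, 94, 58]
sift down from index 1: already satisfies heap property
sift down from index 0:
  48 vs smaller child 5 at index 1, swap → [5, 48, 29, 18, 55, 57, 54, 94, 58]
  48 vs smaller child 18 at index 3, swap → [5, 18, 29, 48, 55, 57, 54, 94, 58]

[5, 18, 29, 48, 55, 57, 54, 94, 58]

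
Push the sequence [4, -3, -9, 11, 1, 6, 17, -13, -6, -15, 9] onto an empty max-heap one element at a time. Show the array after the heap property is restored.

[17, 9, 11, -3, 4, -9, 6, -13, -6, -15, 1]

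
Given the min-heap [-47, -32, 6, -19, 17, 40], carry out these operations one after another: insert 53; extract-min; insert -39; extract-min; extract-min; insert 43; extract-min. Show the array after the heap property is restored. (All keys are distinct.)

insert 53:
  append 53 at index 6 → [-47, -32, 6, -19, 17, 40, 53] (no swap needed)
extract-min → returns -47:
  remove root -47; move last element 53 to root → [53, -32, 6, -19, 17, 40]
  53 vs smaller child -32 at index 1, swap → [-32, 53, 6, -19, 17, 40]
  53 vs smaller child -19 at index 3, swap → [-32, -19, 6, 53, 17, 40]
insert -39:
  append -39 at index 6 → [-32, -19, 6, 53, 17, 40, -39]
  -39 < parent 6 at index 2, swap → [-32, -19, -39, 53, 17, 40, 6]
  -39 < parent -32 at index 0, swap → [-39, -19, -32, 53, 17, 40, 6]
extract-min → returns -39:
  remove root -39; move last element 6 to root → [6, -19, -32, 53, 17, 40]
  6 vs smaller child -32 at index 2, swap → [-32, -19, 6, 53, 17, 40]
extract-min → returns -32:
  remove root -32; move last element 40 to root → [40, -19, 6, 53, 17]
  40 vs smaller child -19 at index 1, swap → [-19, 40, 6, 53, 17]
  40 vs smaller child 17 at index 4, swap → [-19, 17, 6, 53, 40]
insert 43:
  append 43 at index 5 → [-19, 17, 6, 53, 40, 43] (no swap needed)
extract-min → returns -19:
  remove root -19; move last element 43 to root → [43, 17, 6, 53, 40]
  43 vs smaller child 6 at index 2, swap → [6, 17, 43, 53, 40]

[6, 17, 43, 53, 40]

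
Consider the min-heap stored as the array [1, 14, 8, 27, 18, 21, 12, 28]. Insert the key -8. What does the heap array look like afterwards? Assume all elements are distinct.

[-8, 1, 8, 14, 18, 21, 12, 28, 27]

append -8 at index 8 → [1, 14, 8, 27, 18, 21, 12, 28, -8]
-8 < parent 27 at index 3, swap → [1, 14, 8, -8, 18, 21, 12, 28, 27]
-8 < parent 14 at index 1, swap → [1, -8, 8, 14, 18, 21, 12, 28, 27]
-8 < parent 1 at index 0, swap → [-8, 1, 8, 14, 18, 21, 12, 28, 27]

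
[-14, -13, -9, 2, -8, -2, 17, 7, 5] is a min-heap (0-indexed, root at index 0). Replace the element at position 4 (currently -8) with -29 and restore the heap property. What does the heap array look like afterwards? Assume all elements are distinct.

[-29, -14, -9, 2, -13, -2, 17, 7, 5]

set index 4 from -8 to -29 → [-14, -13, -9, 2, -29, -2, 17, 7, 5]
-29 < parent -13 at index 1, swap → [-14, -29, -9, 2, -13, -2, 17, 7, 5]
-29 < parent -14 at index 0, swap → [-29, -14, -9, 2, -13, -2, 17, 7, 5]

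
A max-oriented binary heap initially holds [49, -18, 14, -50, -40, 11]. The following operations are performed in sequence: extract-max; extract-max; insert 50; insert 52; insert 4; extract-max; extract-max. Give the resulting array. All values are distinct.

[11, -18, 4, -50, -40]

extract-max → returns 49:
  remove root 49; move last element 11 to root → [11, -18, 14, -50, -40]
  11 vs larger child 14 at index 2, swap → [14, -18, 11, -50, -40]
extract-max → returns 14:
  remove root 14; move last element -40 to root → [-40, -18, 11, -50]
  -40 vs larger child 11 at index 2, swap → [11, -18, -40, -50]
insert 50:
  append 50 at index 4 → [11, -18, -40, -50, 50]
  50 > parent -18 at index 1, swap → [11, 50, -40, -50, -18]
  50 > parent 11 at index 0, swap → [50, 11, -40, -50, -18]
insert 52:
  append 52 at index 5 → [50, 11, -40, -50, -18, 52]
  52 > parent -40 at index 2, swap → [50, 11, 52, -50, -18, -40]
  52 > parent 50 at index 0, swap → [52, 11, 50, -50, -18, -40]
insert 4:
  append 4 at index 6 → [52, 11, 50, -50, -18, -40, 4] (no swap needed)
extract-max → returns 52:
  remove root 52; move last element 4 to root → [4, 11, 50, -50, -18, -40]
  4 vs larger child 50 at index 2, swap → [50, 11, 4, -50, -18, -40]
extract-max → returns 50:
  remove root 50; move last element -40 to root → [-40, 11, 4, -50, -18]
  -40 vs larger child 11 at index 1, swap → [11, -40, 4, -50, -18]
  -40 vs larger child -18 at index 4, swap → [11, -18, 4, -50, -40]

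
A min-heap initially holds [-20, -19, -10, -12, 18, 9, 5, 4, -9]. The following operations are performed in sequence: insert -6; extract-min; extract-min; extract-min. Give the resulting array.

insert -6:
  append -6 at index 9 → [-20, -19, -10, -12, 18, 9, 5, 4, -9, -6]
  -6 < parent 18 at index 4, swap → [-20, -19, -10, -12, -6, 9, 5, 4, -9, 18]
extract-min → returns -20:
  remove root -20; move last element 18 to root → [18, -19, -10, -12, -6, 9, 5, 4, -9]
  18 vs smaller child -19 at index 1, swap → [-19, 18, -10, -12, -6, 9, 5, 4, -9]
  18 vs smaller child -12 at index 3, swap → [-19, -12, -10, 18, -6, 9, 5, 4, -9]
  18 vs smaller child -9 at index 8, swap → [-19, -12, -10, -9, -6, 9, 5, 4, 18]
extract-min → returns -19:
  remove root -19; move last element 18 to root → [18, -12, -10, -9, -6, 9, 5, 4]
  18 vs smaller child -12 at index 1, swap → [-12, 18, -10, -9, -6, 9, 5, 4]
  18 vs smaller child -9 at index 3, swap → [-12, -9, -10, 18, -6, 9, 5, 4]
  18 vs only child 4 at index 7, swap → [-12, -9, -10, 4, -6, 9, 5, 18]
extract-min → returns -12:
  remove root -12; move last element 18 to root → [18, -9, -10, 4, -6, 9, 5]
  18 vs smaller child -10 at index 2, swap → [-10, -9, 18, 4, -6, 9, 5]
  18 vs smaller child 5 at index 6, swap → [-10, -9, 5, 4, -6, 9, 18]

[-10, -9, 5, 4, -6, 9, 18]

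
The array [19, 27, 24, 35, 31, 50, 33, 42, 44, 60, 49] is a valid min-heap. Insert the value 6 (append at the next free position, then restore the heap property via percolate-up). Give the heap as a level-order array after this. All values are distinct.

append 6 at index 11 → [19, 27, 24, 35, 31, 50, 33, 42, 44, 60, 49, 6]
6 < parent 50 at index 5, swap → [19, 27, 24, 35, 31, 6, 33, 42, 44, 60, 49, 50]
6 < parent 24 at index 2, swap → [19, 27, 6, 35, 31, 24, 33, 42, 44, 60, 49, 50]
6 < parent 19 at index 0, swap → [6, 27, 19, 35, 31, 24, 33, 42, 44, 60, 49, 50]

[6, 27, 19, 35, 31, 24, 33, 42, 44, 60, 49, 50]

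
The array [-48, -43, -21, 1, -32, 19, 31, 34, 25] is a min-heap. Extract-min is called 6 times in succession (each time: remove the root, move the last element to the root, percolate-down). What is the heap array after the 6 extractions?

extract-min #1 returns -48:
  remove root -48; move last element 25 to root → [25, -43, -21, 1, -32, 19, 31, 34]
  25 vs smaller child -43 at index 1, swap → [-43, 25, -21, 1, -32, 19, 31, 34]
  25 vs smaller child -32 at index 4, swap → [-43, -32, -21, 1, 25, 19, 31, 34]
extract-min #2 returns -43:
  remove root -43; move last element 34 to root → [34, -32, -21, 1, 25, 19, 31]
  34 vs smaller child -32 at index 1, swap → [-32, 34, -21, 1, 25, 19, 31]
  34 vs smaller child 1 at index 3, swap → [-32, 1, -21, 34, 25, 19, 31]
extract-min #3 returns -32:
  remove root -32; move last element 31 to root → [31, 1, -21, 34, 25, 19]
  31 vs smaller child -21 at index 2, swap → [-21, 1, 31, 34, 25, 19]
  31 vs only child 19 at index 5, swap → [-21, 1, 19, 34, 25, 31]
extract-min #4 returns -21:
  remove root -21; move last element 31 to root → [31, 1, 19, 34, 25]
  31 vs smaller child 1 at index 1, swap → [1, 31, 19, 34, 25]
  31 vs smaller child 25 at index 4, swap → [1, 25, 19, 34, 31]
extract-min #5 returns 1:
  remove root 1; move last element 31 to root → [31, 25, 19, 34]
  31 vs smaller child 19 at index 2, swap → [19, 25, 31, 34]
extract-min #6 returns 19:
  remove root 19; move last element 34 to root → [34, 25, 31]
  34 vs smaller child 25 at index 1, swap → [25, 34, 31]

[25, 34, 31]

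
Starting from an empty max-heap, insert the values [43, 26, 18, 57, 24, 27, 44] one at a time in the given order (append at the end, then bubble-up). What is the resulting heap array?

Insert 43:
  append 43 at index 0 → [43] (no swap needed)
Insert 26:
  append 26 at index 1 → [43, 26] (no swap needed)
Insert 18:
  append 18 at index 2 → [43, 26, 18] (no swap needed)
Insert 57:
  append 57 at index 3 → [43, 26, 18, 57]
  57 > parent 26 at index 1, swap → [43, 57, 18, 26]
  57 > parent 43 at index 0, swap → [57, 43, 18, 26]
Insert 24:
  append 24 at index 4 → [57, 43, 18, 26, 24] (no swap needed)
Insert 27:
  append 27 at index 5 → [57, 43, 18, 26, 24, 27]
  27 > parent 18 at index 2, swap → [57, 43, 27, 26, 24, 18]
Insert 44:
  append 44 at index 6 → [57, 43, 27, 26, 24, 18, 44]
  44 > parent 27 at index 2, swap → [57, 43, 44, 26, 24, 18, 27]

[57, 43, 44, 26, 24, 18, 27]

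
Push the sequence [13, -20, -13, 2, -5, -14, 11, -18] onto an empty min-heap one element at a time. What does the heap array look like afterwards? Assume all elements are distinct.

[-20, -18, -14, -5, 2, -13, 11, 13]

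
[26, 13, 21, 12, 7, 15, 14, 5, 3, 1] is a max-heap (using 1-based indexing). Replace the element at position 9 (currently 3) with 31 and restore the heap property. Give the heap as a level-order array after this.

set index 9 from 3 to 31 → [26, 13, 21, 12, 7, 15, 14, 5, 31, 1]
31 > parent 12 at index 4, swap → [26, 13, 21, 31, 7, 15, 14, 5, 12, 1]
31 > parent 13 at index 2, swap → [26, 31, 21, 13, 7, 15, 14, 5, 12, 1]
31 > parent 26 at index 1, swap → [31, 26, 21, 13, 7, 15, 14, 5, 12, 1]

[31, 26, 21, 13, 7, 15, 14, 5, 12, 1]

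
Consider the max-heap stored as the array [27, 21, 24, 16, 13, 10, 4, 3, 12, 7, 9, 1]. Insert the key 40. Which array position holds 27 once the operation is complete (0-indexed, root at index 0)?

append 40 at index 12 → [27, 21, 24, 16, 13, 10, 4, 3, 12, 7, 9, 1, 40]
40 > parent 10 at index 5, swap → [27, 21, 24, 16, 13, 40, 4, 3, 12, 7, 9, 1, 10]
40 > parent 24 at index 2, swap → [27, 21, 40, 16, 13, 24, 4, 3, 12, 7, 9, 1, 10]
40 > parent 27 at index 0, swap → [40, 21, 27, 16, 13, 24, 4, 3, 12, 7, 9, 1, 10]
resulting array: [40, 21, 27, 16, 13, 24, 4, 3, 12, 7, 9, 1, 10]

2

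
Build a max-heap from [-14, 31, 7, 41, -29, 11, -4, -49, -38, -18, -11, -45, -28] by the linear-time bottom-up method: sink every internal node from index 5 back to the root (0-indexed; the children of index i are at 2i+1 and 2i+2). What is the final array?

[41, 31, 11, -14, -11, 7, -4, -49, -38, -18, -29, -45, -28]

sift down from index 5: already satisfies heap property
sift down from index 4:
  -29 vs larger child -11 at index 10, swap → [-14, 31, 7, 41, -11, 11, -4, -49, -38, -18, -29, -45, -28]
sift down from index 3: already satisfies heap property
sift down from index 2:
  7 vs larger child 11 at index 5, swap → [-14, 31, 11, 41, -11, 7, -4, -49, -38, -18, -29, -45, -28]
sift down from index 1:
  31 vs larger child 41 at index 3, swap → [-14, 41, 11, 31, -11, 7, -4, -49, -38, -18, -29, -45, -28]
sift down from index 0:
  -14 vs larger child 41 at index 1, swap → [41, -14, 11, 31, -11, 7, -4, -49, -38, -18, -29, -45, -28]
  -14 vs larger child 31 at index 3, swap → [41, 31, 11, -14, -11, 7, -4, -49, -38, -18, -29, -45, -28]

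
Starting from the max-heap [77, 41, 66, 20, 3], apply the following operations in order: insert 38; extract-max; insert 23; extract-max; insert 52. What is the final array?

insert 38:
  append 38 at index 5 → [77, 41, 66, 20, 3, 38] (no swap needed)
extract-max → returns 77:
  remove root 77; move last element 38 to root → [38, 41, 66, 20, 3]
  38 vs larger child 66 at index 2, swap → [66, 41, 38, 20, 3]
insert 23:
  append 23 at index 5 → [66, 41, 38, 20, 3, 23] (no swap needed)
extract-max → returns 66:
  remove root 66; move last element 23 to root → [23, 41, 38, 20, 3]
  23 vs larger child 41 at index 1, swap → [41, 23, 38, 20, 3]
insert 52:
  append 52 at index 5 → [41, 23, 38, 20, 3, 52]
  52 > parent 38 at index 2, swap → [41, 23, 52, 20, 3, 38]
  52 > parent 41 at index 0, swap → [52, 23, 41, 20, 3, 38]

[52, 23, 41, 20, 3, 38]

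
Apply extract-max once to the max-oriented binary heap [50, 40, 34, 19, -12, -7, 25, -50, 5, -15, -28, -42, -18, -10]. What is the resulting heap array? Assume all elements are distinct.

[40, 19, 34, 5, -12, -7, 25, -50, -10, -15, -28, -42, -18]

remove root 50; move last element -10 to root → [-10, 40, 34, 19, -12, -7, 25, -50, 5, -15, -28, -42, -18]
-10 vs larger child 40 at index 1, swap → [40, -10, 34, 19, -12, -7, 25, -50, 5, -15, -28, -42, -18]
-10 vs larger child 19 at index 3, swap → [40, 19, 34, -10, -12, -7, 25, -50, 5, -15, -28, -42, -18]
-10 vs larger child 5 at index 8, swap → [40, 19, 34, 5, -12, -7, 25, -50, -10, -15, -28, -42, -18]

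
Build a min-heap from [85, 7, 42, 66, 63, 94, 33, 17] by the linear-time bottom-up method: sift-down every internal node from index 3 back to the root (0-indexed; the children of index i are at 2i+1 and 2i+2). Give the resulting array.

sift down from index 3:
  66 vs only child 17 at index 7, swap → [85, 7, 42, 17, 63, 94, 33, 66]
sift down from index 2:
  42 vs smaller child 33 at index 6, swap → [85, 7, 33, 17, 63, 94, 42, 66]
sift down from index 1: already satisfies heap property
sift down from index 0:
  85 vs smaller child 7 at index 1, swap → [7, 85, 33, 17, 63, 94, 42, 66]
  85 vs smaller child 17 at index 3, swap → [7, 17, 33, 85, 63, 94, 42, 66]
  85 vs only child 66 at index 7, swap → [7, 17, 33, 66, 63, 94, 42, 85]

[7, 17, 33, 66, 63, 94, 42, 85]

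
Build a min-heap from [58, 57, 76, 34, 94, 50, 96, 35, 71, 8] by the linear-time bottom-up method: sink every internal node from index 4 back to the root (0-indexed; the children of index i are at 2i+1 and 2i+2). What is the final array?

sift down from index 4:
  94 vs only child 8 at index 9, swap → [58, 57, 76, 34, 8, 50, 96, 35, 71, 94]
sift down from index 3: already satisfies heap property
sift down from index 2:
  76 vs smaller child 50 at index 5, swap → [58, 57, 50, 34, 8, 76, 96, 35, 71, 94]
sift down from index 1:
  57 vs smaller child 8 at index 4, swap → [58, 8, 50, 34, 57, 76, 96, 35, 71, 94]
sift down from index 0:
  58 vs smaller child 8 at index 1, swap → [8, 58, 50, 34, 57, 76, 96, 35, 71, 94]
  58 vs smaller child 34 at index 3, swap → [8, 34, 50, 58, 57, 76, 96, 35, 71, 94]
  58 vs smaller child 35 at index 7, swap → [8, 34, 50, 35, 57, 76, 96, 58, 71, 94]

[8, 34, 50, 35, 57, 76, 96, 58, 71, 94]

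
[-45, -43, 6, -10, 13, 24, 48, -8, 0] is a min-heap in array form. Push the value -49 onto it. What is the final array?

[-49, -45, 6, -10, -43, 24, 48, -8, 0, 13]

append -49 at index 9 → [-45, -43, 6, -10, 13, 24, 48, -8, 0, -49]
-49 < parent 13 at index 4, swap → [-45, -43, 6, -10, -49, 24, 48, -8, 0, 13]
-49 < parent -43 at index 1, swap → [-45, -49, 6, -10, -43, 24, 48, -8, 0, 13]
-49 < parent -45 at index 0, swap → [-49, -45, 6, -10, -43, 24, 48, -8, 0, 13]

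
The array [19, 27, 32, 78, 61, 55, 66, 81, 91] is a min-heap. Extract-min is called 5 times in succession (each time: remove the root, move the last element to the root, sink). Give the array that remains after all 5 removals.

extract-min #1 returns 19:
  remove root 19; move last element 91 to root → [91, 27, 32, 78, 61, 55, 66, 81]
  91 vs smaller child 27 at index 1, swap → [27, 91, 32, 78, 61, 55, 66, 81]
  91 vs smaller child 61 at index 4, swap → [27, 61, 32, 78, 91, 55, 66, 81]
extract-min #2 returns 27:
  remove root 27; move last element 81 to root → [81, 61, 32, 78, 91, 55, 66]
  81 vs smaller child 32 at index 2, swap → [32, 61, 81, 78, 91, 55, 66]
  81 vs smaller child 55 at index 5, swap → [32, 61, 55, 78, 91, 81, 66]
extract-min #3 returns 32:
  remove root 32; move last element 66 to root → [66, 61, 55, 78, 91, 81]
  66 vs smaller child 55 at index 2, swap → [55, 61, 66, 78, 91, 81]
extract-min #4 returns 55:
  remove root 55; move last element 81 to root → [81, 61, 66, 78, 91]
  81 vs smaller child 61 at index 1, swap → [61, 81, 66, 78, 91]
  81 vs smaller child 78 at index 3, swap → [61, 78, 66, 81, 91]
extract-min #5 returns 61:
  remove root 61; move last element 91 to root → [91, 78, 66, 81]
  91 vs smaller child 66 at index 2, swap → [66, 78, 91, 81]

[66, 78, 91, 81]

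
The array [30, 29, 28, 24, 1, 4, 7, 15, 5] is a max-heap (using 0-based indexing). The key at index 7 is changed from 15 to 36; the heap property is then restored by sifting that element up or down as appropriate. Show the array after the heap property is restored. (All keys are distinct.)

[36, 30, 28, 29, 1, 4, 7, 24, 5]

set index 7 from 15 to 36 → [30, 29, 28, 24, 1, 4, 7, 36, 5]
36 > parent 24 at index 3, swap → [30, 29, 28, 36, 1, 4, 7, 24, 5]
36 > parent 29 at index 1, swap → [30, 36, 28, 29, 1, 4, 7, 24, 5]
36 > parent 30 at index 0, swap → [36, 30, 28, 29, 1, 4, 7, 24, 5]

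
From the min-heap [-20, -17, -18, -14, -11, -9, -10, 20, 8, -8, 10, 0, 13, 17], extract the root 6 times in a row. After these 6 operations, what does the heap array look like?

extract-min #1 returns -20:
  remove root -20; move last element 17 to root → [17, -17, -18, -14, -11, -9, -10, 20, 8, -8, 10, 0, 13]
  17 vs smaller child -18 at index 2, swap → [-18, -17, 17, -14, -11, -9, -10, 20, 8, -8, 10, 0, 13]
  17 vs smaller child -10 at index 6, swap → [-18, -17, -10, -14, -11, -9, 17, 20, 8, -8, 10, 0, 13]
extract-min #2 returns -18:
  remove root -18; move last element 13 to root → [13, -17, -10, -14, -11, -9, 17, 20, 8, -8, 10, 0]
  13 vs smaller child -17 at index 1, swap → [-17, 13, -10, -14, -11, -9, 17, 20, 8, -8, 10, 0]
  13 vs smaller child -14 at index 3, swap → [-17, -14, -10, 13, -11, -9, 17, 20, 8, -8, 10, 0]
  13 vs smaller child 8 at index 8, swap → [-17, -14, -10, 8, -11, -9, 17, 20, 13, -8, 10, 0]
extract-min #3 returns -17:
  remove root -17; move last element 0 to root → [0, -14, -10, 8, -11, -9, 17, 20, 13, -8, 10]
  0 vs smaller child -14 at index 1, swap → [-14, 0, -10, 8, -11, -9, 17, 20, 13, -8, 10]
  0 vs smaller child -11 at index 4, swap → [-14, -11, -10, 8, 0, -9, 17, 20, 13, -8, 10]
  0 vs smaller child -8 at index 9, swap → [-14, -11, -10, 8, -8, -9, 17, 20, 13, 0, 10]
extract-min #4 returns -14:
  remove root -14; move last element 10 to root → [10, -11, -10, 8, -8, -9, 17, 20, 13, 0]
  10 vs smaller child -11 at index 1, swap → [-11, 10, -10, 8, -8, -9, 17, 20, 13, 0]
  10 vs smaller child -8 at index 4, swap → [-11, -8, -10, 8, 10, -9, 17, 20, 13, 0]
  10 vs only child 0 at index 9, swap → [-11, -8, -10, 8, 0, -9, 17, 20, 13, 10]
extract-min #5 returns -11:
  remove root -11; move last element 10 to root → [10, -8, -10, 8, 0, -9, 17, 20, 13]
  10 vs smaller child -10 at index 2, swap → [-10, -8, 10, 8, 0, -9, 17, 20, 13]
  10 vs smaller child -9 at index 5, swap → [-10, -8, -9, 8, 0, 10, 17, 20, 13]
extract-min #6 returns -10:
  remove root -10; move last element 13 to root → [13, -8, -9, 8, 0, 10, 17, 20]
  13 vs smaller child -9 at index 2, swap → [-9, -8, 13, 8, 0, 10, 17, 20]
  13 vs smaller child 10 at index 5, swap → [-9, -8, 10, 8, 0, 13, 17, 20]

[-9, -8, 10, 8, 0, 13, 17, 20]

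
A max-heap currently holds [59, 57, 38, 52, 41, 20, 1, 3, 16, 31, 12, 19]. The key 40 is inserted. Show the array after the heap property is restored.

append 40 at index 12 → [59, 57, 38, 52, 41, 20, 1, 3, 16, 31, 12, 19, 40]
40 > parent 20 at index 5, swap → [59, 57, 38, 52, 41, 40, 1, 3, 16, 31, 12, 19, 20]
40 > parent 38 at index 2, swap → [59, 57, 40, 52, 41, 38, 1, 3, 16, 31, 12, 19, 20]

[59, 57, 40, 52, 41, 38, 1, 3, 16, 31, 12, 19, 20]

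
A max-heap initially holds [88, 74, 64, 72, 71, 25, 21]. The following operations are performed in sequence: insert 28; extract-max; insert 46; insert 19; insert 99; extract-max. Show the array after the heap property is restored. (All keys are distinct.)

insert 28:
  append 28 at index 7 → [88, 74, 64, 72, 71, 25, 21, 28] (no swap needed)
extract-max → returns 88:
  remove root 88; move last element 28 to root → [28, 74, 64, 72, 71, 25, 21]
  28 vs larger child 74 at index 1, swap → [74, 28, 64, 72, 71, 25, 21]
  28 vs larger child 72 at index 3, swap → [74, 72, 64, 28, 71, 25, 21]
insert 46:
  append 46 at index 7 → [74, 72, 64, 28, 71, 25, 21, 46]
  46 > parent 28 at index 3, swap → [74, 72, 64, 46, 71, 25, 21, 28]
insert 19:
  append 19 at index 8 → [74, 72, 64, 46, 71, 25, 21, 28, 19] (no swap needed)
insert 99:
  append 99 at index 9 → [74, 72, 64, 46, 71, 25, 21, 28, 19, 99]
  99 > parent 71 at index 4, swap → [74, 72, 64, 46, 99, 25, 21, 28, 19, 71]
  99 > parent 72 at index 1, swap → [74, 99, 64, 46, 72, 25, 21, 28, 19, 71]
  99 > parent 74 at index 0, swap → [99, 74, 64, 46, 72, 25, 21, 28, 19, 71]
extract-max → returns 99:
  remove root 99; move last element 71 to root → [71, 74, 64, 46, 72, 25, 21, 28, 19]
  71 vs larger child 74 at index 1, swap → [74, 71, 64, 46, 72, 25, 21, 28, 19]
  71 vs larger child 72 at index 4, swap → [74, 72, 64, 46, 71, 25, 21, 28, 19]

[74, 72, 64, 46, 71, 25, 21, 28, 19]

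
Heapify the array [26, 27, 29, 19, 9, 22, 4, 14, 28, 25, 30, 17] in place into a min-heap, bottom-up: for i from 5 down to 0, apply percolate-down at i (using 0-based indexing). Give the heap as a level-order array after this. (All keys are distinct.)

sift down from index 5:
  22 vs only child 17 at index 11, swap → [26, 27, 29, 19, 9, 17, 4, 14, 28, 25, 30, 22]
sift down from index 4: already satisfies heap property
sift down from index 3:
  19 vs smaller child 14 at index 7, swap → [26, 27, 29, 14, 9, 17, 4, 19, 28, 25, 30, 22]
sift down from index 2:
  29 vs smaller child 4 at index 6, swap → [26, 27, 4, 14, 9, 17, 29, 19, 28, 25, 30, 22]
sift down from index 1:
  27 vs smaller child 9 at index 4, swap → [26, 9, 4, 14, 27, 17, 29, 19, 28, 25, 30, 22]
  27 vs smaller child 25 at index 9, swap → [26, 9, 4, 14, 25, 17, 29, 19, 28, 27, 30, 22]
sift down from index 0:
  26 vs smaller child 4 at index 2, swap → [4, 9, 26, 14, 25, 17, 29, 19, 28, 27, 30, 22]
  26 vs smaller child 17 at index 5, swap → [4, 9, 17, 14, 25, 26, 29, 19, 28, 27, 30, 22]
  26 vs only child 22 at index 11, swap → [4, 9, 17, 14, 25, 22, 29, 19, 28, 27, 30, 26]

[4, 9, 17, 14, 25, 22, 29, 19, 28, 27, 30, 26]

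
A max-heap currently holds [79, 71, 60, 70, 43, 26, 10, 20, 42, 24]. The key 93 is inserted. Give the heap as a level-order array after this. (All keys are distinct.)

[93, 79, 60, 70, 71, 26, 10, 20, 42, 24, 43]

append 93 at index 10 → [79, 71, 60, 70, 43, 26, 10, 20, 42, 24, 93]
93 > parent 43 at index 4, swap → [79, 71, 60, 70, 93, 26, 10, 20, 42, 24, 43]
93 > parent 71 at index 1, swap → [79, 93, 60, 70, 71, 26, 10, 20, 42, 24, 43]
93 > parent 79 at index 0, swap → [93, 79, 60, 70, 71, 26, 10, 20, 42, 24, 43]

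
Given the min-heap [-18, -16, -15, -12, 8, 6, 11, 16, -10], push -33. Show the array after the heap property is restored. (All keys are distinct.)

[-33, -18, -15, -12, -16, 6, 11, 16, -10, 8]

append -33 at index 9 → [-18, -16, -15, -12, 8, 6, 11, 16, -10, -33]
-33 < parent 8 at index 4, swap → [-18, -16, -15, -12, -33, 6, 11, 16, -10, 8]
-33 < parent -16 at index 1, swap → [-18, -33, -15, -12, -16, 6, 11, 16, -10, 8]
-33 < parent -18 at index 0, swap → [-33, -18, -15, -12, -16, 6, 11, 16, -10, 8]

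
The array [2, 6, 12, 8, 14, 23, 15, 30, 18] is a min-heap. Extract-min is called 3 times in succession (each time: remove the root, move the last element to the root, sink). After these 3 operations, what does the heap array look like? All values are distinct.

[12, 14, 15, 18, 30, 23]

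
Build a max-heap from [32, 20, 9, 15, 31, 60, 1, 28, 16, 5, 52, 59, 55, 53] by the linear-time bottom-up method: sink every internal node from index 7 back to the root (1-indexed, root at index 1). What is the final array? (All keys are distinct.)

sift down from index 7:
  1 vs only child 53 at index 14, swap → [32, 20, 9, 15, 31, 60, 53, 28, 16, 5, 52, 59, 55, 1]
sift down from index 6: already satisfies heap property
sift down from index 5:
  31 vs larger child 52 at index 11, swap → [32, 20, 9, 15, 52, 60, 53, 28, 16, 5, 31, 59, 55, 1]
sift down from index 4:
  15 vs larger child 28 at index 8, swap → [32, 20, 9, 28, 52, 60, 53, 15, 16, 5, 31, 59, 55, 1]
sift down from index 3:
  9 vs larger child 60 at index 6, swap → [32, 20, 60, 28, 52, 9, 53, 15, 16, 5, 31, 59, 55, 1]
  9 vs larger child 59 at index 12, swap → [32, 20, 60, 28, 52, 59, 53, 15, 16, 5, 31, 9, 55, 1]
sift down from index 2:
  20 vs larger child 52 at index 5, swap → [32, 52, 60, 28, 20, 59, 53, 15, 16, 5, 31, 9, 55, 1]
  20 vs larger child 31 at index 11, swap → [32, 52, 60, 28, 31, 59, 53, 15, 16, 5, 20, 9, 55, 1]
sift down from index 1:
  32 vs larger child 60 at index 3, swap → [60, 52, 32, 28, 31, 59, 53, 15, 16, 5, 20, 9, 55, 1]
  32 vs larger child 59 at index 6, swap → [60, 52, 59, 28, 31, 32, 53, 15, 16, 5, 20, 9, 55, 1]
  32 vs larger child 55 at index 13, swap → [60, 52, 59, 28, 31, 55, 53, 15, 16, 5, 20, 9, 32, 1]

[60, 52, 59, 28, 31, 55, 53, 15, 16, 5, 20, 9, 32, 1]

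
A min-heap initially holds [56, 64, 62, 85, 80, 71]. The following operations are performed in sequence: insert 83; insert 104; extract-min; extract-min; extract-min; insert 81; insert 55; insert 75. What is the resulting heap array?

insert 83:
  append 83 at index 6 → [56, 64, 62, 85, 80, 71, 83] (no swap needed)
insert 104:
  append 104 at index 7 → [56, 64, 62, 85, 80, 71, 83, 104] (no swap needed)
extract-min → returns 56:
  remove root 56; move last element 104 to root → [104, 64, 62, 85, 80, 71, 83]
  104 vs smaller child 62 at index 2, swap → [62, 64, 104, 85, 80, 71, 83]
  104 vs smaller child 71 at index 5, swap → [62, 64, 71, 85, 80, 104, 83]
extract-min → returns 62:
  remove root 62; move last element 83 to root → [83, 64, 71, 85, 80, 104]
  83 vs smaller child 64 at index 1, swap → [64, 83, 71, 85, 80, 104]
  83 vs smaller child 80 at index 4, swap → [64, 80, 71, 85, 83, 104]
extract-min → returns 64:
  remove root 64; move last element 104 to root → [104, 80, 71, 85, 83]
  104 vs smaller child 71 at index 2, swap → [71, 80, 104, 85, 83]
insert 81:
  append 81 at index 5 → [71, 80, 104, 85, 83, 81]
  81 < parent 104 at index 2, swap → [71, 80, 81, 85, 83, 104]
insert 55:
  append 55 at index 6 → [71, 80, 81, 85, 83, 104, 55]
  55 < parent 81 at index 2, swap → [71, 80, 55, 85, 83, 104, 81]
  55 < parent 71 at index 0, swap → [55, 80, 71, 85, 83, 104, 81]
insert 75:
  append 75 at index 7 → [55, 80, 71, 85, 83, 104, 81, 75]
  75 < parent 85 at index 3, swap → [55, 80, 71, 75, 83, 104, 81, 85]
  75 < parent 80 at index 1, swap → [55, 75, 71, 80, 83, 104, 81, 85]

[55, 75, 71, 80, 83, 104, 81, 85]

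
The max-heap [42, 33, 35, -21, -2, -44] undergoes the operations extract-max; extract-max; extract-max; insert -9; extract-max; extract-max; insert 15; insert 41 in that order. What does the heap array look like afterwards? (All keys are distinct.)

extract-max → returns 42:
  remove root 42; move last element -44 to root → [-44, 33, 35, -21, -2]
  -44 vs larger child 35 at index 2, swap → [35, 33, -44, -21, -2]
extract-max → returns 35:
  remove root 35; move last element -2 to root → [-2, 33, -44, -21]
  -2 vs larger child 33 at index 1, swap → [33, -2, -44, -21]
extract-max → returns 33:
  remove root 33; move last element -21 to root → [-21, -2, -44]
  -21 vs larger child -2 at index 1, swap → [-2, -21, -44]
insert -9:
  append -9 at index 3 → [-2, -21, -44, -9]
  -9 > parent -21 at index 1, swap → [-2, -9, -44, -21]
extract-max → returns -2:
  remove root -2; move last element -21 to root → [-21, -9, -44]
  -21 vs larger child -9 at index 1, swap → [-9, -21, -44]
extract-max → returns -9:
  remove root -9; move last element -44 to root → [-44, -21]
  -44 vs only child -21 at index 1, swap → [-21, -44]
insert 15:
  append 15 at index 2 → [-21, -44, 15]
  15 > parent -21 at index 0, swap → [15, -44, -21]
insert 41:
  append 41 at index 3 → [15, -44, -21, 41]
  41 > parent -44 at index 1, swap → [15, 41, -21, -44]
  41 > parent 15 at index 0, swap → [41, 15, -21, -44]

[41, 15, -21, -44]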